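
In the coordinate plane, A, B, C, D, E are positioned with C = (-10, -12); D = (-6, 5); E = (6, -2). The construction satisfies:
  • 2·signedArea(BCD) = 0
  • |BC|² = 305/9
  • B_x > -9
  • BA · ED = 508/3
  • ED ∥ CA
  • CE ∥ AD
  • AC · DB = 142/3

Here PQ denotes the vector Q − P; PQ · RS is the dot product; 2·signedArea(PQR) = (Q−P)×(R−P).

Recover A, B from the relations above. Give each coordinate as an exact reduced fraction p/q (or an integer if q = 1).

1. A_x = -22  [CE ∥ AD ∩ ED ∥ CA]
2. A_y = -5  [CE ∥ AD ∩ ED ∥ CA]
   → A = (-22, -5)
3. B_x = -26/3  [2·signedArea(BCD) = 0 ∩ AC · DB = 142/3]
4. B_y = -19/3  [2·signedArea(BCD) = 0 ∩ AC · DB = 142/3]
   → B = (-26/3, -19/3)

A = (-22, -5)
B = (-26/3, -19/3)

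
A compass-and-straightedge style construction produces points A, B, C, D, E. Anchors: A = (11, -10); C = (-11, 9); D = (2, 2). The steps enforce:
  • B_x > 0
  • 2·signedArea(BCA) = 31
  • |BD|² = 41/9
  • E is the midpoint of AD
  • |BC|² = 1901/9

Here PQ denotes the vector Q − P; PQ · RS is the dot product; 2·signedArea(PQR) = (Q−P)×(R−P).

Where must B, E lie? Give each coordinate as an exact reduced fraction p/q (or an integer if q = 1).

1. B_x = 2/3  [line 19·x + 22·y + -20 = 0 ∩ |BC|² = 1901/9]
2. B_y = 1/3  [line 19·x + 22·y + -20 = 0 ∩ |BC|² = 1901/9]
   → B = (2/3, 1/3)
3. E_x = 13/2  [E is the midpoint of AD]
4. E_y = -4  [E is the midpoint of AD]
   → E = (13/2, -4)

B = (2/3, 1/3)
E = (13/2, -4)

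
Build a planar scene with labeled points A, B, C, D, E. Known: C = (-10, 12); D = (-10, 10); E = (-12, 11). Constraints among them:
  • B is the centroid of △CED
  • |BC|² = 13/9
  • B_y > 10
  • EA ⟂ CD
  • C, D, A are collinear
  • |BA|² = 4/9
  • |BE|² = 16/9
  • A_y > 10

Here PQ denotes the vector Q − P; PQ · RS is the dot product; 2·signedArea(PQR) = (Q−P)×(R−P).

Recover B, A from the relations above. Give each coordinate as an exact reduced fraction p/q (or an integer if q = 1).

1. B_x = -32/3  [B is the centroid of △CED]
2. B_y = 11  [B is the centroid of △CED]
   → B = (-32/3, 11)
3. A_x = -10  [C, D, A are collinear ∩ EA ⟂ CD]
4. A_y = 11  [C, D, A are collinear ∩ EA ⟂ CD]
   → A = (-10, 11)

A = (-10, 11)
B = (-32/3, 11)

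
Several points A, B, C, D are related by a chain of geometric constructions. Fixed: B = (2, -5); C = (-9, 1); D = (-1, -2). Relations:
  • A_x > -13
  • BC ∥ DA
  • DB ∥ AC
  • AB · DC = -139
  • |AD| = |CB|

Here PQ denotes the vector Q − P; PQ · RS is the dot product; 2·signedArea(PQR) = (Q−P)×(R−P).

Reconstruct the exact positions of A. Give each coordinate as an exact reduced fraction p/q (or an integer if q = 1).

A = (-12, 4)

1. A_x = -12  [DB ∥ AC ∩ BC ∥ DA]
2. A_y = 4  [DB ∥ AC ∩ BC ∥ DA]
   → A = (-12, 4)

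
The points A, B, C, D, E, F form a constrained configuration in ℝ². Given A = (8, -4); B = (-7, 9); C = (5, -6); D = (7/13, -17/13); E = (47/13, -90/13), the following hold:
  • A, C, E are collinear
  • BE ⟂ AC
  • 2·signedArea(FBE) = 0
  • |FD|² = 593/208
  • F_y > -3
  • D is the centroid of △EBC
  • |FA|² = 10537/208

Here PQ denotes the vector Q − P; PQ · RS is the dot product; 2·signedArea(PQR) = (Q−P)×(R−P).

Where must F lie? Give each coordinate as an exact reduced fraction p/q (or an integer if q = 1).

1. F_x = 25/26  [line 207/13·x + 138/13·y + 207/13 = 0 ∩ |FA|² = 10537/208]
2. F_y = -153/52  [line 207/13·x + 138/13·y + 207/13 = 0 ∩ |FA|² = 10537/208]
   → F = (25/26, -153/52)

F = (25/26, -153/52)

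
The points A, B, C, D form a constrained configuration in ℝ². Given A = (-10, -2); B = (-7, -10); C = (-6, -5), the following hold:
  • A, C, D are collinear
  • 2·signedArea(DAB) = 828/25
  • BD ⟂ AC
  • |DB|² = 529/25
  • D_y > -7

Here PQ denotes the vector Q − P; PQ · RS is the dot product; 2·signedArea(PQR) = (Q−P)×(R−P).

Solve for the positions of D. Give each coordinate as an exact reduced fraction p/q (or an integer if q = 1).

D = (-106/25, -158/25)

1. D_x = -106/25  [A, C, D are collinear ∩ BD ⟂ AC]
2. D_y = -158/25  [A, C, D are collinear ∩ BD ⟂ AC]
   → D = (-106/25, -158/25)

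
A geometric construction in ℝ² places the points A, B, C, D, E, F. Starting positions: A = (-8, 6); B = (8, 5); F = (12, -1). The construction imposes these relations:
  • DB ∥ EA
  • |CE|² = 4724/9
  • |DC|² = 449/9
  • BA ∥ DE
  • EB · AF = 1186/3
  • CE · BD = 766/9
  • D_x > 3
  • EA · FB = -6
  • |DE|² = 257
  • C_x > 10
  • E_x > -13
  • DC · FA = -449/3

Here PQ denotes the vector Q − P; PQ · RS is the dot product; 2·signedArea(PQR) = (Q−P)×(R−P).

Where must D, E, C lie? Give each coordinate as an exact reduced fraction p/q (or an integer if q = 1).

1. E_x = -12  [EA · FB = -6 ∩ EB · AF = 1186/3]
2. E_y = 13/3  [EA · FB = -6 ∩ EB · AF = 1186/3]
   → E = (-12, 13/3)
3. D_x = 4  [DB ∥ EA ∩ BA ∥ DE]
4. D_y = 10/3  [DB ∥ EA ∩ BA ∥ DE]
   → D = (4, 10/3)
5. C_x = 32/3  [DC · FA = -449/3 ∩ CE · BD = 766/9]
6. C_y = 1  [DC · FA = -449/3 ∩ CE · BD = 766/9]
   → C = (32/3, 1)

C = (32/3, 1)
D = (4, 10/3)
E = (-12, 13/3)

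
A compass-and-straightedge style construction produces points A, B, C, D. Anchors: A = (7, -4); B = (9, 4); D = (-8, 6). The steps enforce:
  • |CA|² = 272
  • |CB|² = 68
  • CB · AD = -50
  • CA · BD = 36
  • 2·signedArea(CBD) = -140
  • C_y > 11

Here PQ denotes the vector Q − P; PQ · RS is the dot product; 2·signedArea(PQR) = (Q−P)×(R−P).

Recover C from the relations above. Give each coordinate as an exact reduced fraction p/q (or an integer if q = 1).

C = (11, 12)

1. C_x = 11  [2·signedArea(CBD) = -140 ∩ CB · AD = -50]
2. C_y = 12  [2·signedArea(CBD) = -140 ∩ CB · AD = -50]
   → C = (11, 12)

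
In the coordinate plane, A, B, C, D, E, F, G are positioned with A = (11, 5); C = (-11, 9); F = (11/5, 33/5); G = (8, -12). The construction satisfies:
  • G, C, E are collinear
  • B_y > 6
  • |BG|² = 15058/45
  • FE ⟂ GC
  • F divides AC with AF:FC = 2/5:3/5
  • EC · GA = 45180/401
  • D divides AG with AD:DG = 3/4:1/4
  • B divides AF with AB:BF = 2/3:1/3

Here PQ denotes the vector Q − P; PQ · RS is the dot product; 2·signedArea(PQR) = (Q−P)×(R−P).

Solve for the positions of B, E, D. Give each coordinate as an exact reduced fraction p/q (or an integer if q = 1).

1. B_x = 77/15  [B divides AF with AB:BF = 2/3:1/3]
2. B_y = 91/15  [B divides AF with AB:BF = 2/3:1/3]
   → B = (77/15, 91/15)
3. E_x = -7748/2005  [G, C, E are collinear ∩ FE ⟂ GC]
4. E_y = 2232/2005  [G, C, E are collinear ∩ FE ⟂ GC]
   → E = (-7748/2005, 2232/2005)
5. D_x = 35/4  [D divides AG with AD:DG = 3/4:1/4]
6. D_y = -31/4  [D divides AG with AD:DG = 3/4:1/4]
   → D = (35/4, -31/4)

B = (77/15, 91/15)
D = (35/4, -31/4)
E = (-7748/2005, 2232/2005)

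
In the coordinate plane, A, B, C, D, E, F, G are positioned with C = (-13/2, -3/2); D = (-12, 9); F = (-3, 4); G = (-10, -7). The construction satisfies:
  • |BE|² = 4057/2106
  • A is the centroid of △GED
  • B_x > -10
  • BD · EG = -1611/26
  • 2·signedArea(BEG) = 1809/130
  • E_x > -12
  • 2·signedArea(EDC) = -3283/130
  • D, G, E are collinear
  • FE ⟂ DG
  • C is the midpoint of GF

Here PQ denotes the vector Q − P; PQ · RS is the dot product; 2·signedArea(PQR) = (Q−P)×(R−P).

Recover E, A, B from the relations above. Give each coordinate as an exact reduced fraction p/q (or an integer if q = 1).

A = (-2161/195, 323/195)
B = (-11537/1170, 3571/1170)
E = (-731/65, 193/65)

1. E_x = -731/65  [D, G, E are collinear ∩ FE ⟂ DG]
2. E_y = 193/65  [D, G, E are collinear ∩ FE ⟂ DG]
   → E = (-731/65, 193/65)
3. A_x = -2161/195  [A is the centroid of △GED]
4. A_y = 323/195  [A is the centroid of △GED]
   → A = (-2161/195, 323/195)
5. B_x = -11537/1170  [2·signedArea(BEG) = 1809/130 ∩ BD · EG = -1611/26]
6. B_y = 3571/1170  [2·signedArea(BEG) = 1809/130 ∩ BD · EG = -1611/26]
   → B = (-11537/1170, 3571/1170)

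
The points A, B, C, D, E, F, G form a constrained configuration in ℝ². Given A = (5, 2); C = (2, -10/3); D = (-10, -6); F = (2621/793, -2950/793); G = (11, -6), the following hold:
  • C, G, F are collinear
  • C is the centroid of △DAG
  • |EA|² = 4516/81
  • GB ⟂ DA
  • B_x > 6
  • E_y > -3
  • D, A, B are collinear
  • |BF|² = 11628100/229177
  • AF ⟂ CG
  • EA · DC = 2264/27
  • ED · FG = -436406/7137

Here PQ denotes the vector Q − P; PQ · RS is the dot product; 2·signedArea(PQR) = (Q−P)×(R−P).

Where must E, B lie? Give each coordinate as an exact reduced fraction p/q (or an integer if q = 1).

B = (1835/289, 786/289)
E = (-1, -22/9)

1. E_x = -1  [EA · DC = 2264/27 ∩ ED · FG = -436406/7137]
2. E_y = -22/9  [EA · DC = 2264/27 ∩ ED · FG = -436406/7137]
   → E = (-1, -22/9)
3. B_x = 1835/289  [D, A, B are collinear ∩ GB ⟂ DA]
4. B_y = 786/289  [D, A, B are collinear ∩ GB ⟂ DA]
   → B = (1835/289, 786/289)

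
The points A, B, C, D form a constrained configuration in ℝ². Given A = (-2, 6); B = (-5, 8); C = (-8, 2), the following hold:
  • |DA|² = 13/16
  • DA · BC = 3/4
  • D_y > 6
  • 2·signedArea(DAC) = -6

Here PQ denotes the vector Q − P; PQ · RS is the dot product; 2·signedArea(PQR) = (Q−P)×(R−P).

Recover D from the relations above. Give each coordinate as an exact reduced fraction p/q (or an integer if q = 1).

D = (-11/4, 13/2)

1. D_x = -11/4  [2·signedArea(DAC) = -6 ∩ DA · BC = 3/4]
2. D_y = 13/2  [2·signedArea(DAC) = -6 ∩ DA · BC = 3/4]
   → D = (-11/4, 13/2)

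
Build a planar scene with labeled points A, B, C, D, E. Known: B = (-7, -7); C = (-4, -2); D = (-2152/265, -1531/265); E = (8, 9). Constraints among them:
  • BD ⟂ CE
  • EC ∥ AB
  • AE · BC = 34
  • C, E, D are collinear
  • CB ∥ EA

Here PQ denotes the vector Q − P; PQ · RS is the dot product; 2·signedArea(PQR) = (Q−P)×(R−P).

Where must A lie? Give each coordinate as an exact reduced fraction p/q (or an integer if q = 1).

A = (5, 4)

1. A_x = 5  [EC ∥ AB ∩ CB ∥ EA]
2. A_y = 4  [EC ∥ AB ∩ CB ∥ EA]
   → A = (5, 4)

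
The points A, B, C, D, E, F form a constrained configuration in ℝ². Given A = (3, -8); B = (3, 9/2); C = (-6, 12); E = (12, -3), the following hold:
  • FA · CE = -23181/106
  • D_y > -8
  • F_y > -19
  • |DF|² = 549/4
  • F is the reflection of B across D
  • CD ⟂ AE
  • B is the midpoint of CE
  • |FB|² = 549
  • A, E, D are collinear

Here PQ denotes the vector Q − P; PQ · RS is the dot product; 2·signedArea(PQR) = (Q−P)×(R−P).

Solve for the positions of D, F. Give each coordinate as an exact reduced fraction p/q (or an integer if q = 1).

1. D_x = 489/106  [A, E, D are collinear ∩ CD ⟂ AE]
2. D_y = -753/106  [A, E, D are collinear ∩ CD ⟂ AE]
   → D = (489/106, -753/106)
3. F_x = 330/53  [F is the reflection of B across D]
4. F_y = -1983/106  [F is the reflection of B across D]
   → F = (330/53, -1983/106)

D = (489/106, -753/106)
F = (330/53, -1983/106)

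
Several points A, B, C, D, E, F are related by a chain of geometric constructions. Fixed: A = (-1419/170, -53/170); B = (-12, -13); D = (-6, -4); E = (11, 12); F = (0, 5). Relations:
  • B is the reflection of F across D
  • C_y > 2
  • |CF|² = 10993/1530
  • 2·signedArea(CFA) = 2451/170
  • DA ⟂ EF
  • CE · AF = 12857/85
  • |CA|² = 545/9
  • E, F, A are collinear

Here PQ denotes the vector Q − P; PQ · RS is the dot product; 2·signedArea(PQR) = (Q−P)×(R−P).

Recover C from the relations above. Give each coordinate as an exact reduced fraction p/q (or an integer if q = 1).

1. C_x = -569/510  [2·signedArea(CFA) = 2451/170 ∩ CE · AF = 12857/85]
2. C_y = 1307/510  [2·signedArea(CFA) = 2451/170 ∩ CE · AF = 12857/85]
   → C = (-569/510, 1307/510)

C = (-569/510, 1307/510)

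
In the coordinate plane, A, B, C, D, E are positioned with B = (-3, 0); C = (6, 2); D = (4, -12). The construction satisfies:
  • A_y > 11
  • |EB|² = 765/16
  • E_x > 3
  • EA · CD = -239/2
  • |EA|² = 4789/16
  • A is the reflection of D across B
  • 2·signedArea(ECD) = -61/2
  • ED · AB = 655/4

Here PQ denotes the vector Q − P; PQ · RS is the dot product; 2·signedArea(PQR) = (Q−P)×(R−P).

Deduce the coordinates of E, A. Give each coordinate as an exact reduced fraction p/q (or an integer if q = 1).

A = (-10, 12)
E = (15/4, 3/2)

1. A_x = -10  [A is the reflection of D across B]
2. A_y = 12  [A is the reflection of D across B]
   → A = (-10, 12)
3. E_x = 15/4  [ED · AB = 655/4 ∩ 2·signedArea(ECD) = -61/2]
4. E_y = 3/2  [ED · AB = 655/4 ∩ 2·signedArea(ECD) = -61/2]
   → E = (15/4, 3/2)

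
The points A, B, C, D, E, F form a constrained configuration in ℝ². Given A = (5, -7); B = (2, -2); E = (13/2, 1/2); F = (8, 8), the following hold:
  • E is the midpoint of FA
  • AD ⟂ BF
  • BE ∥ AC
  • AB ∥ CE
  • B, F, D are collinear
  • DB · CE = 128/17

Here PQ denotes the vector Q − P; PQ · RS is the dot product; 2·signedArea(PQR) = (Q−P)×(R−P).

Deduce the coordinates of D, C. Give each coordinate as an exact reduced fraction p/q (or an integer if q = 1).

C = (19/2, -9/2)
D = (10/17, -74/17)

1. D_x = 10/17  [B, F, D are collinear ∩ AD ⟂ BF]
2. D_y = -74/17  [B, F, D are collinear ∩ AD ⟂ BF]
   → D = (10/17, -74/17)
3. C_x = 19/2  [AB ∥ CE ∩ BE ∥ AC]
4. C_y = -9/2  [AB ∥ CE ∩ BE ∥ AC]
   → C = (19/2, -9/2)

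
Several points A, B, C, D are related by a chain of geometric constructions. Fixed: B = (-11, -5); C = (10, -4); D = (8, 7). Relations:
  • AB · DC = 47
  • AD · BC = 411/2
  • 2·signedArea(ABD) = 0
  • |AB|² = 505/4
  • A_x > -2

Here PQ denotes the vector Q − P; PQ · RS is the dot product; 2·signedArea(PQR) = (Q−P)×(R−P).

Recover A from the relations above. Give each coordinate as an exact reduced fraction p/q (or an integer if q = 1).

1. A_x = -3/2  [2·signedArea(ABD) = 0 ∩ AB · DC = 47]
2. A_y = 1  [2·signedArea(ABD) = 0 ∩ AB · DC = 47]
   → A = (-3/2, 1)

A = (-3/2, 1)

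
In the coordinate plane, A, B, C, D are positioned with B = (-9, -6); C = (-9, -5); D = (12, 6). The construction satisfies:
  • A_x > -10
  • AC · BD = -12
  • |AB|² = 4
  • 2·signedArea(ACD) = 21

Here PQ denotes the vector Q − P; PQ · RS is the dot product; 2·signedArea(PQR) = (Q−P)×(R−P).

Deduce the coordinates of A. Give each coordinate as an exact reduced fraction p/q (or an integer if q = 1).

1. A_x = -9  [2·signedArea(ACD) = 21 ∩ AC · BD = -12]
2. A_y = -4  [2·signedArea(ACD) = 21 ∩ AC · BD = -12]
   → A = (-9, -4)

A = (-9, -4)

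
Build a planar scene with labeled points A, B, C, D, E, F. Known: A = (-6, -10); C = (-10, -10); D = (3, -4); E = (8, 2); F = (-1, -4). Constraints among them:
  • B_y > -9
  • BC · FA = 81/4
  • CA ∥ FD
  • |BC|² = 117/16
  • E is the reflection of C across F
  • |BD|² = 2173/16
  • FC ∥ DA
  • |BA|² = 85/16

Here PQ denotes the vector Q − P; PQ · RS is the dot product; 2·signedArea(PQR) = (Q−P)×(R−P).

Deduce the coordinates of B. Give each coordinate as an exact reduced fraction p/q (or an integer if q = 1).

B = (-31/4, -17/2)

1. B_x = -31/4  [line 5·x + 6·y + 359/4 = 0 ∩ |BD|² = 2173/16]
2. B_y = -17/2  [line 5·x + 6·y + 359/4 = 0 ∩ |BD|² = 2173/16]
   → B = (-31/4, -17/2)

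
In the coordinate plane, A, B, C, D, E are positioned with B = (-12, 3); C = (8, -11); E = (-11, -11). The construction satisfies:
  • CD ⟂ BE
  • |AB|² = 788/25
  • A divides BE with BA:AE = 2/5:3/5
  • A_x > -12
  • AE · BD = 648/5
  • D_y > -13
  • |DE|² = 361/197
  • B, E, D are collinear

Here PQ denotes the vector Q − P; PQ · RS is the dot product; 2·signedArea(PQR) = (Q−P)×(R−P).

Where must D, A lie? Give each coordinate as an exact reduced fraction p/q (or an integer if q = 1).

1. D_x = -2148/197  [B, E, D are collinear ∩ CD ⟂ BE]
2. D_y = -2433/197  [B, E, D are collinear ∩ CD ⟂ BE]
   → D = (-2148/197, -2433/197)
3. A_x = -58/5  [A divides BE with BA:AE = 2/5:3/5]
4. A_y = -13/5  [A divides BE with BA:AE = 2/5:3/5]
   → A = (-58/5, -13/5)

A = (-58/5, -13/5)
D = (-2148/197, -2433/197)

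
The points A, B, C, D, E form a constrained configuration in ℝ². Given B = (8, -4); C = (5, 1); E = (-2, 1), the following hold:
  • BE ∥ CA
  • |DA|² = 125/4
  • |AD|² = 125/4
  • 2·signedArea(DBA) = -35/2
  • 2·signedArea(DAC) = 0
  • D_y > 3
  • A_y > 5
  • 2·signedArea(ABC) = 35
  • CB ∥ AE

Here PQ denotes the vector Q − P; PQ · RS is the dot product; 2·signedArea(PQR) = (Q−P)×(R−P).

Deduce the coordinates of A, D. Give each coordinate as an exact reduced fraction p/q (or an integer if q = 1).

A = (-5, 6)
D = (0, 7/2)

1. A_x = -5  [CB ∥ AE ∩ BE ∥ CA]
2. A_y = 6  [CB ∥ AE ∩ BE ∥ CA]
   → A = (-5, 6)
3. D_x = 0  [2·signedArea(DAC) = 0 ∩ 2·signedArea(DBA) = -35/2]
4. D_y = 7/2  [2·signedArea(DAC) = 0 ∩ 2·signedArea(DBA) = -35/2]
   → D = (0, 7/2)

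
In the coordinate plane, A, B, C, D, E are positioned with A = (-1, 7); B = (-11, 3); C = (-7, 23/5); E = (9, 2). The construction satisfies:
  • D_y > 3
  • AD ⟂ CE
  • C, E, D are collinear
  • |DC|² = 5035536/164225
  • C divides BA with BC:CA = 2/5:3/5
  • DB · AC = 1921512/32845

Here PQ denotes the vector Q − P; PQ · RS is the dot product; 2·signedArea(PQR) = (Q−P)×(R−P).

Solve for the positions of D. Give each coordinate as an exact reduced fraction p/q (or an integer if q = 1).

D = (-10079/6569, 24383/6569)

1. D_x = -10079/6569  [C, E, D are collinear ∩ AD ⟂ CE]
2. D_y = 24383/6569  [C, E, D are collinear ∩ AD ⟂ CE]
   → D = (-10079/6569, 24383/6569)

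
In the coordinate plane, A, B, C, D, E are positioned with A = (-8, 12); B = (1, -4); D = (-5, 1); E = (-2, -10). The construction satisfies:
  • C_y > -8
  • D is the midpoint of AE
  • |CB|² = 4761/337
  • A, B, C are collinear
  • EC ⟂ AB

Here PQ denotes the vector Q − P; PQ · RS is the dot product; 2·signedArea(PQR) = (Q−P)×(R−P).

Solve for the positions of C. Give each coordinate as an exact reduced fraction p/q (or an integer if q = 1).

C = (958/337, -2452/337)

1. C_x = 958/337  [A, B, C are collinear ∩ EC ⟂ AB]
2. C_y = -2452/337  [A, B, C are collinear ∩ EC ⟂ AB]
   → C = (958/337, -2452/337)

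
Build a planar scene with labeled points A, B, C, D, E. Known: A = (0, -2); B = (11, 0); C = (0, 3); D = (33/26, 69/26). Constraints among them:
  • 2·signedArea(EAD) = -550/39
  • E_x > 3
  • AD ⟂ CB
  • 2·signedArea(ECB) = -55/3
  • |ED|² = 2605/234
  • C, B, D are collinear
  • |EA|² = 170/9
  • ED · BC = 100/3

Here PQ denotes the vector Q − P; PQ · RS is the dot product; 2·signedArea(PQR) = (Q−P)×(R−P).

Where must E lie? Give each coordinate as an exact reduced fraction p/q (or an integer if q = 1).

E = (11/3, 1/3)

1. E_x = 11/3  [2·signedArea(EAD) = -550/39 ∩ 2·signedArea(ECB) = -55/3]
2. E_y = 1/3  [2·signedArea(EAD) = -550/39 ∩ 2·signedArea(ECB) = -55/3]
   → E = (11/3, 1/3)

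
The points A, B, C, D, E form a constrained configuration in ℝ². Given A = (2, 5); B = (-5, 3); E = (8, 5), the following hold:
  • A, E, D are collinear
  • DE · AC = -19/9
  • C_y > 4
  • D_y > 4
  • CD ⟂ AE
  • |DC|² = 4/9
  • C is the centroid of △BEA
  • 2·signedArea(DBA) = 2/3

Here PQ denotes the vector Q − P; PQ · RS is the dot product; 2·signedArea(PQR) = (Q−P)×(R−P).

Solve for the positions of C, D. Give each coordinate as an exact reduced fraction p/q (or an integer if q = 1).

1. C_x = 5/3  [C is the centroid of △BEA]
2. C_y = 13/3  [C is the centroid of △BEA]
   → C = (5/3, 13/3)
3. D_x = 5/3  [A, E, D are collinear ∩ CD ⟂ AE]
4. D_y = 5  [A, E, D are collinear ∩ CD ⟂ AE]
   → D = (5/3, 5)

C = (5/3, 13/3)
D = (5/3, 5)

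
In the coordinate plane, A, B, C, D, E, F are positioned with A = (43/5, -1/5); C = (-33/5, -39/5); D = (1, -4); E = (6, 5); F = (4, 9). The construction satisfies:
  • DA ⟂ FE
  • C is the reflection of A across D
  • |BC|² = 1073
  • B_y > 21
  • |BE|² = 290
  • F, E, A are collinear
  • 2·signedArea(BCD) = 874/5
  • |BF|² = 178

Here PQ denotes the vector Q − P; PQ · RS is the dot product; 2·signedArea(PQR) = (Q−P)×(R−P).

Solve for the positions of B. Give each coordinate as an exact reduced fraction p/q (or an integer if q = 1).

1. B_x = 7  [line -19/5·x + 38/5·y + -703/5 = 0 ∩ |BE|² = 290]
2. B_y = 22  [line -19/5·x + 38/5·y + -703/5 = 0 ∩ |BE|² = 290]
   → B = (7, 22)

B = (7, 22)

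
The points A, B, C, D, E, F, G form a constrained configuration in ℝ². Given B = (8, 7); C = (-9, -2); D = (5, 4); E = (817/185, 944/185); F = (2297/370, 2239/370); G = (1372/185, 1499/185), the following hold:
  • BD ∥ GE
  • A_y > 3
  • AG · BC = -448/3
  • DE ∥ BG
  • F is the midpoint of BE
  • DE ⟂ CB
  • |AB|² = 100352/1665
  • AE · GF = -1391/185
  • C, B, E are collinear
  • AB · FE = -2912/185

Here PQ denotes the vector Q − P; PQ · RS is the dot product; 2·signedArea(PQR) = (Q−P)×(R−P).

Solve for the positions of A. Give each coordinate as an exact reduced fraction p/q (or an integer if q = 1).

A = (632/555, 623/185)

1. A_x = 632/555  [AE · GF = -1391/185 ∩ AB · FE = -2912/185]
2. A_y = 623/185  [AE · GF = -1391/185 ∩ AB · FE = -2912/185]
   → A = (632/555, 623/185)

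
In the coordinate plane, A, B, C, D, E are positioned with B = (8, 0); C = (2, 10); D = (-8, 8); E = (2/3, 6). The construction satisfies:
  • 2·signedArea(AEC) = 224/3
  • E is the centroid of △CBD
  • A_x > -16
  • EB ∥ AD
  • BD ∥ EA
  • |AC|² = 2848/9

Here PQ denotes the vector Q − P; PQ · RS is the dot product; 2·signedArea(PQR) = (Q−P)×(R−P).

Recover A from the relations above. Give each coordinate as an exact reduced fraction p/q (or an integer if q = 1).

1. A_x = -46/3  [EB ∥ AD ∩ BD ∥ EA]
2. A_y = 14  [EB ∥ AD ∩ BD ∥ EA]
   → A = (-46/3, 14)

A = (-46/3, 14)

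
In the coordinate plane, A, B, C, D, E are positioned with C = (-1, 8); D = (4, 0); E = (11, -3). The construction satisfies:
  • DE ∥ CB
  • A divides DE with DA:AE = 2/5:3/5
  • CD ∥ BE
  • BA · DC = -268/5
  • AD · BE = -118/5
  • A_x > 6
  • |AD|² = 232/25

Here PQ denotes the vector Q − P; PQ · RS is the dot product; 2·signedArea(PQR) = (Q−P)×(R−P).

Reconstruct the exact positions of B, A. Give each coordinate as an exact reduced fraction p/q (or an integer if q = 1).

1. B_x = 6  [CD ∥ BE ∩ DE ∥ CB]
2. B_y = 5  [CD ∥ BE ∩ DE ∥ CB]
   → B = (6, 5)
3. A_x = 34/5  [A divides DE with DA:AE = 2/5:3/5]
4. A_y = -6/5  [A divides DE with DA:AE = 2/5:3/5]
   → A = (34/5, -6/5)

A = (34/5, -6/5)
B = (6, 5)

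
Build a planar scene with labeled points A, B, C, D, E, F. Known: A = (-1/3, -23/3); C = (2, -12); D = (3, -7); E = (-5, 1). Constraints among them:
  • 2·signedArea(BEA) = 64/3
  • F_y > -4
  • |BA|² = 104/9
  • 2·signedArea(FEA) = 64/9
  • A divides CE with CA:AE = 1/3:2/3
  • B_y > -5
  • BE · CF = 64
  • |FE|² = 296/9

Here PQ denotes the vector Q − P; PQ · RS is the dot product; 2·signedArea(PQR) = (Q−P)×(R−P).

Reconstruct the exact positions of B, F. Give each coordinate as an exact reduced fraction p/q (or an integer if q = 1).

1. B_x = 1/3  [line 26/3·x + 14/3·y + 52/3 = 0 ∩ |BA|² = 104/9]
2. B_y = -13/3  [line 26/3·x + 14/3·y + 52/3 = 0 ∩ |BA|² = 104/9]
   → B = (1/3, -13/3)
3. F_x = -5/3  [2·signedArea(FEA) = 64/9 ∩ BE · CF = 64]
4. F_y = -11/3  [2·signedArea(FEA) = 64/9 ∩ BE · CF = 64]
   → F = (-5/3, -11/3)

B = (1/3, -13/3)
F = (-5/3, -11/3)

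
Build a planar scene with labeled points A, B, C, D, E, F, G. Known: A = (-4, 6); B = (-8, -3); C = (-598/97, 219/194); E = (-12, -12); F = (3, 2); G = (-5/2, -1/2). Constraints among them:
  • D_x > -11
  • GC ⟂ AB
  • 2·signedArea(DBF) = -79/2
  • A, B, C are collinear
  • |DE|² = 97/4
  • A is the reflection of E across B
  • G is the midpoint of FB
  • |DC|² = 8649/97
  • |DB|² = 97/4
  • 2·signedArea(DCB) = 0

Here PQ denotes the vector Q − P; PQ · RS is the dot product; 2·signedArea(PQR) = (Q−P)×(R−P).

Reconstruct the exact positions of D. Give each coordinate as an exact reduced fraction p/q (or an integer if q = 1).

D = (-10, -15/2)

1. D_x = -10  [2·signedArea(DCB) = 0 ∩ 2·signedArea(DBF) = -79/2]
2. D_y = -15/2  [2·signedArea(DCB) = 0 ∩ 2·signedArea(DBF) = -79/2]
   → D = (-10, -15/2)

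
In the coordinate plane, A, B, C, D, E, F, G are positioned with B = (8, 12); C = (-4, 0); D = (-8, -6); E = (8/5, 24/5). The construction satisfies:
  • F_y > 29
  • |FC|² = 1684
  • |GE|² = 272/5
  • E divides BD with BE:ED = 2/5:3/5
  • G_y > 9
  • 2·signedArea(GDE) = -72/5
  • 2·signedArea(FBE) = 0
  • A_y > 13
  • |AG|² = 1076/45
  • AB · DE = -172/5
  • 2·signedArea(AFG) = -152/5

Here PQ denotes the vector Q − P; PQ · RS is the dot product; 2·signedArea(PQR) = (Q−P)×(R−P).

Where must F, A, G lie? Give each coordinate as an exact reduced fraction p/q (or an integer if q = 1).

1. F_x = 24  [line 36/5·x + -32/5·y + 96/5 = 0 ∩ |FC|² = 1684]
2. F_y = 30  [line 36/5·x + -32/5·y + 96/5 = 0 ∩ |FC|² = 1684]
   → F = (24, 30)
3. G_x = 36/5  [line -54/5·x + 48/5·y + -72/5 = 0 ∩ |GE|² = 272/5]
4. G_y = 48/5  [line -54/5·x + 48/5·y + -72/5 = 0 ∩ |GE|² = 272/5]
   → G = (36/5, 48/5)
5. A_x = 28/3  [2·signedArea(AFG) = -152/5 ∩ AB · DE = -172/5]
6. A_y = 14  [2·signedArea(AFG) = -152/5 ∩ AB · DE = -172/5]
   → A = (28/3, 14)

A = (28/3, 14)
F = (24, 30)
G = (36/5, 48/5)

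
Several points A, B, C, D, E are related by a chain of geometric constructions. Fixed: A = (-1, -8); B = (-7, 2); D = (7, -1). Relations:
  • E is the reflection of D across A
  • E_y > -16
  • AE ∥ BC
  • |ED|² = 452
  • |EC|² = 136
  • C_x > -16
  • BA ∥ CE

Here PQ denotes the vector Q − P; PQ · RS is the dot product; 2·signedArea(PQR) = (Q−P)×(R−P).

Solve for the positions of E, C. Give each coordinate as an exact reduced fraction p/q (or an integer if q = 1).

C = (-15, -5)
E = (-9, -15)

1. E_x = -9  [E is the reflection of D across A]
2. E_y = -15  [E is the reflection of D across A]
   → E = (-9, -15)
3. C_x = -15  [BA ∥ CE ∩ AE ∥ BC]
4. C_y = -5  [BA ∥ CE ∩ AE ∥ BC]
   → C = (-15, -5)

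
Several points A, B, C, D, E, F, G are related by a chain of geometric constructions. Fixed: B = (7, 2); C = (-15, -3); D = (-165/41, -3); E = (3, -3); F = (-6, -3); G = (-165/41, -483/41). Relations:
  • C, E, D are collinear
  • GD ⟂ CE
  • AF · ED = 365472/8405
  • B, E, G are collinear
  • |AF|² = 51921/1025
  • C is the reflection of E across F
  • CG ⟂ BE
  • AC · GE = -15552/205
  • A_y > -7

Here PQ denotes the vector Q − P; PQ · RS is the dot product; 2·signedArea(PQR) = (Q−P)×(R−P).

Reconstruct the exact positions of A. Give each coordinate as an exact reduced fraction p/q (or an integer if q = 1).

1. A_x = 39/205  [AC · GE = -15552/205 ∩ AF · ED = 365472/8405]
2. A_y = -267/41  [AC · GE = -15552/205 ∩ AF · ED = 365472/8405]
   → A = (39/205, -267/41)

A = (39/205, -267/41)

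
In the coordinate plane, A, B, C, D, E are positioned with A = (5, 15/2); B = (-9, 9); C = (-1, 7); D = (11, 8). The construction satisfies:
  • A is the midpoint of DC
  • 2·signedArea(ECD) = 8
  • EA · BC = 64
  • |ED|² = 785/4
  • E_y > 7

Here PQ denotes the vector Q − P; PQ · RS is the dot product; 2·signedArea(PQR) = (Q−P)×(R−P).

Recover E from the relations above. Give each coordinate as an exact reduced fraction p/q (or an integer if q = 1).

1. E_x = -3  [2·signedArea(ECD) = 8 ∩ EA · BC = 64]
2. E_y = 15/2  [2·signedArea(ECD) = 8 ∩ EA · BC = 64]
   → E = (-3, 15/2)

E = (-3, 15/2)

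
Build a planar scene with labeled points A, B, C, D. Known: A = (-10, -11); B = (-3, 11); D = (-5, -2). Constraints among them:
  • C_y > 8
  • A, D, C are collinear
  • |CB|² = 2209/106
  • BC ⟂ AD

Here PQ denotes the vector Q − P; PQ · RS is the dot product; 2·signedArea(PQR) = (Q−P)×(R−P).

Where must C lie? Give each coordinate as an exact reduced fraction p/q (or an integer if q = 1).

C = (105/106, 931/106)

1. C_x = 105/106  [A, D, C are collinear ∩ BC ⟂ AD]
2. C_y = 931/106  [A, D, C are collinear ∩ BC ⟂ AD]
   → C = (105/106, 931/106)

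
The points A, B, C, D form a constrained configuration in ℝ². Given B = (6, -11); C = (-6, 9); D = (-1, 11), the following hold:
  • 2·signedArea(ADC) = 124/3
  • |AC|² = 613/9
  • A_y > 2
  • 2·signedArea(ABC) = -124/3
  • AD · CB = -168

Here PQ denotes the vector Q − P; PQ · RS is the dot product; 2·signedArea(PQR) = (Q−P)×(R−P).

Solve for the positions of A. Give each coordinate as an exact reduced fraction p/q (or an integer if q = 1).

1. A_x = -1/3  [2·signedArea(ADC) = 124/3 ∩ AD · CB = -168]
2. A_y = 3  [2·signedArea(ADC) = 124/3 ∩ AD · CB = -168]
   → A = (-1/3, 3)

A = (-1/3, 3)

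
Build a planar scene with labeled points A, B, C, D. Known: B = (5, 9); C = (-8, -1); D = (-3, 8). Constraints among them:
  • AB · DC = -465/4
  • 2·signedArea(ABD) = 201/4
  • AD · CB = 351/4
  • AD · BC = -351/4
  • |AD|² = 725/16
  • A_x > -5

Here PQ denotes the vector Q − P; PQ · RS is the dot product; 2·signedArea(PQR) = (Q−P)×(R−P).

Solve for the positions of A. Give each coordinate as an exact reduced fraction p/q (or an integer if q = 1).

1. A_x = -19/4  [AD · CB = 351/4 ∩ 2·signedArea(ABD) = 201/4]
2. A_y = 3/2  [AD · CB = 351/4 ∩ 2·signedArea(ABD) = 201/4]
   → A = (-19/4, 3/2)

A = (-19/4, 3/2)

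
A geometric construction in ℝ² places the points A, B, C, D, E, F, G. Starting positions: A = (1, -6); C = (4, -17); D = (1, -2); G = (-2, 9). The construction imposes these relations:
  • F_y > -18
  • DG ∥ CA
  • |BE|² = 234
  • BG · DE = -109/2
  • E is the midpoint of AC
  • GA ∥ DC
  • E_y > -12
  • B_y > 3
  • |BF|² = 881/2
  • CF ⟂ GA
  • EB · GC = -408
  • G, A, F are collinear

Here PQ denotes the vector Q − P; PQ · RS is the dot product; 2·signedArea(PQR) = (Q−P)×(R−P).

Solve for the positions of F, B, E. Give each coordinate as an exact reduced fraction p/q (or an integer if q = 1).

B = (-1/2, 7/2)
E = (5/2, -23/2)
F = (42/13, -223/13)

1. F_x = 42/13  [G, A, F are collinear ∩ CF ⟂ GA]
2. F_y = -223/13  [G, A, F are collinear ∩ CF ⟂ GA]
   → F = (42/13, -223/13)
3. E_x = 5/2  [E is the midpoint of AC]
4. E_y = -23/2  [E is the midpoint of AC]
   → E = (5/2, -23/2)
5. B_x = -1/2  [BG · DE = -109/2 ∩ EB · GC = -408]
6. B_y = 7/2  [BG · DE = -109/2 ∩ EB · GC = -408]
   → B = (-1/2, 7/2)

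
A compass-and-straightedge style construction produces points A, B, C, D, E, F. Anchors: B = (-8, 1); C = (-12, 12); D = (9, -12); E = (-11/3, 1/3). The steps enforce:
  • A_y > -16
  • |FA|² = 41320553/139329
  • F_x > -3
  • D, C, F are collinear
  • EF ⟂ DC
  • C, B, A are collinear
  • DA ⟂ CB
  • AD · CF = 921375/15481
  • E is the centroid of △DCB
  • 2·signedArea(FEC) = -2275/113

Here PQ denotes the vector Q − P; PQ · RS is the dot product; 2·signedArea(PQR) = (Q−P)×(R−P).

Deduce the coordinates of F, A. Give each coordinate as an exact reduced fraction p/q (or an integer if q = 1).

A = (-252/137, -2184/137)
F = (-883/339, 428/339)

1. F_x = -883/339  [D, C, F are collinear ∩ EF ⟂ DC]
2. F_y = 428/339  [D, C, F are collinear ∩ EF ⟂ DC]
   → F = (-883/339, 428/339)
3. A_x = -252/137  [C, B, A are collinear ∩ DA ⟂ CB]
4. A_y = -2184/137  [C, B, A are collinear ∩ DA ⟂ CB]
   → A = (-252/137, -2184/137)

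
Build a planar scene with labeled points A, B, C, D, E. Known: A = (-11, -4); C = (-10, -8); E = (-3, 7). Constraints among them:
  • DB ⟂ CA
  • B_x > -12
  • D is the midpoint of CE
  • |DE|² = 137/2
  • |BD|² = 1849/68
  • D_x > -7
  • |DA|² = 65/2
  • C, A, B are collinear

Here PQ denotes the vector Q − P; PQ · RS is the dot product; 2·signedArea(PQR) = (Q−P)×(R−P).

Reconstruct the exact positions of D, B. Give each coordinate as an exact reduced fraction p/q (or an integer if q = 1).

1. D_x = -13/2  [D is the midpoint of CE]
2. D_y = -1/2  [D is the midpoint of CE]
   → D = (-13/2, -1/2)
3. B_x = -393/34  [C, A, B are collinear ∩ DB ⟂ CA]
4. B_y = -30/17  [C, A, B are collinear ∩ DB ⟂ CA]
   → B = (-393/34, -30/17)

B = (-393/34, -30/17)
D = (-13/2, -1/2)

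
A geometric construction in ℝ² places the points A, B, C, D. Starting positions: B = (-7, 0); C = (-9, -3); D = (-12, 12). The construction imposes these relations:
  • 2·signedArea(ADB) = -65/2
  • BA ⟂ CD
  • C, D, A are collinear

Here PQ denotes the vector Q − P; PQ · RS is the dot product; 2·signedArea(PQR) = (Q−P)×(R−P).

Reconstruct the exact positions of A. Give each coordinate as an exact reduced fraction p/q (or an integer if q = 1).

1. A_x = -19/2  [C, D, A are collinear ∩ BA ⟂ CD]
2. A_y = -1/2  [C, D, A are collinear ∩ BA ⟂ CD]
   → A = (-19/2, -1/2)

A = (-19/2, -1/2)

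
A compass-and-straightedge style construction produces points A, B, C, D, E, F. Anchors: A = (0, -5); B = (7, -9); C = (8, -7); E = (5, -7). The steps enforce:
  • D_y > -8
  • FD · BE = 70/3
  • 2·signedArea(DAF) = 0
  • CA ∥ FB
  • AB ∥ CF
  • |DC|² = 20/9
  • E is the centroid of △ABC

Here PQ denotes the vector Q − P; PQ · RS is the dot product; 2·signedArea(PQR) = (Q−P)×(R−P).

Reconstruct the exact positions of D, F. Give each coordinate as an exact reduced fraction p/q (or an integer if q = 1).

D = (20/3, -23/3)
F = (15, -11)

1. F_x = 15  [CA ∥ FB ∩ AB ∥ CF]
2. F_y = -11  [CA ∥ FB ∩ AB ∥ CF]
   → F = (15, -11)
3. D_x = 20/3  [2·signedArea(DAF) = 0 ∩ FD · BE = 70/3]
4. D_y = -23/3  [2·signedArea(DAF) = 0 ∩ FD · BE = 70/3]
   → D = (20/3, -23/3)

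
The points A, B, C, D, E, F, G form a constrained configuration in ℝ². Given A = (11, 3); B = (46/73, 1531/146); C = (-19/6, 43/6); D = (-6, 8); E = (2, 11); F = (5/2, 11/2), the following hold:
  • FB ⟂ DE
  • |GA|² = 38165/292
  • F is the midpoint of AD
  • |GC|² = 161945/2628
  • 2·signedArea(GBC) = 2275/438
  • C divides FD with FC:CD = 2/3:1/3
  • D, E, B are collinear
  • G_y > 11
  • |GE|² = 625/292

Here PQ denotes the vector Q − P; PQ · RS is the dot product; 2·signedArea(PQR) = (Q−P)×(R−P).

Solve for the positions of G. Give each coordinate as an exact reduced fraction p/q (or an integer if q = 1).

G = (246/73, 1681/146)

1. G_x = 246/73  [line 727/219·x + -1663/438·y + 28495/876 = 0 ∩ |GE|² = 625/292]
2. G_y = 1681/146  [line 727/219·x + -1663/438·y + 28495/876 = 0 ∩ |GE|² = 625/292]
   → G = (246/73, 1681/146)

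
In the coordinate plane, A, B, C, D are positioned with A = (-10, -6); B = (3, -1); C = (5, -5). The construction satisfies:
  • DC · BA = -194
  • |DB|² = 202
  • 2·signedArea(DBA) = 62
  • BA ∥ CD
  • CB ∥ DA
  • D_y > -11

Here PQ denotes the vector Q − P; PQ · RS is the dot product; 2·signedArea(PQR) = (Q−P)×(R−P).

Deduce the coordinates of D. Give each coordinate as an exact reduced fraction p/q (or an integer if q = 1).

1. D_x = -8  [CB ∥ DA ∩ BA ∥ CD]
2. D_y = -10  [CB ∥ DA ∩ BA ∥ CD]
   → D = (-8, -10)

D = (-8, -10)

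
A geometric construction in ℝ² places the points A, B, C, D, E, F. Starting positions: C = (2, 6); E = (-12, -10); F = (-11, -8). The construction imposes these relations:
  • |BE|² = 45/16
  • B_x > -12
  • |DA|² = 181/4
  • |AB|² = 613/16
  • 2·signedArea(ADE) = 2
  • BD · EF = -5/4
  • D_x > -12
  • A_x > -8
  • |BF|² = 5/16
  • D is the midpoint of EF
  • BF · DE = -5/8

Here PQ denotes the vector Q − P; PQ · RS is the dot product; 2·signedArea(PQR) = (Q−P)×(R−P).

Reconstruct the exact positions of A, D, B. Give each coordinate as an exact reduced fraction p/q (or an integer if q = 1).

1. D_x = -23/2  [D is the midpoint of EF]
2. D_y = -9  [D is the midpoint of EF]
   → D = (-23/2, -9)
3. B_x = -45/4  [line 1/2·x + 1·y + 113/8 = 0 ∩ |BE|² = 45/16]
4. B_y = -17/2  [line 1/2·x + 1·y + 113/8 = 0 ∩ |BE|² = 45/16]
   → B = (-45/4, -17/2)
5. A_x = -7  [line 1·x + -1/2·y + 5 = 0 ∩ |AB|² = 613/16]
6. A_y = -4  [line 1·x + -1/2·y + 5 = 0 ∩ |AB|² = 613/16]
   → A = (-7, -4)

A = (-7, -4)
B = (-45/4, -17/2)
D = (-23/2, -9)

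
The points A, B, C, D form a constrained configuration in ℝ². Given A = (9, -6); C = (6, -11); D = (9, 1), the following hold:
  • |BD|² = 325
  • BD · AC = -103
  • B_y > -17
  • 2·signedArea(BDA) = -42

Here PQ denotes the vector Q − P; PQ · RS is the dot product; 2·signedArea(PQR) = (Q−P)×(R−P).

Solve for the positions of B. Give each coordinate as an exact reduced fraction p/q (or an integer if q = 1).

1. B_x = 3  [2·signedArea(BDA) = -42 ∩ BD · AC = -103]
2. B_y = -16  [2·signedArea(BDA) = -42 ∩ BD · AC = -103]
   → B = (3, -16)

B = (3, -16)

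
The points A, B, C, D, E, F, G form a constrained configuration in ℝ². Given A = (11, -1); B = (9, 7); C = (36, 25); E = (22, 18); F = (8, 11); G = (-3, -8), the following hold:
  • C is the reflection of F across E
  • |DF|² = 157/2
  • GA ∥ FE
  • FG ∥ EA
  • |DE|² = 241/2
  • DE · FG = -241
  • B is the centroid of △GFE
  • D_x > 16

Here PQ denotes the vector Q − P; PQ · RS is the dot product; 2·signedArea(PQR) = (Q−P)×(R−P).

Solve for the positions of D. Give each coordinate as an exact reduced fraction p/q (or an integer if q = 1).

1. D_x = 33/2  [line 11·x + 19·y + -343 = 0 ∩ |DF|² = 157/2]
2. D_y = 17/2  [line 11·x + 19·y + -343 = 0 ∩ |DF|² = 157/2]
   → D = (33/2, 17/2)

D = (33/2, 17/2)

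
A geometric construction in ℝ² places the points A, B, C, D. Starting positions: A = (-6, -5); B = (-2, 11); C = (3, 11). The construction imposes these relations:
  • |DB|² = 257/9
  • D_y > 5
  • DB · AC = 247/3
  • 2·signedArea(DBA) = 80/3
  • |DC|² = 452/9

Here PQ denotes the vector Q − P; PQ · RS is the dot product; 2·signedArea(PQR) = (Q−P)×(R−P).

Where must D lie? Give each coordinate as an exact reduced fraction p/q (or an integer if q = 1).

1. D_x = -5/3  [2·signedArea(DBA) = 80/3 ∩ DB · AC = 247/3]
2. D_y = 17/3  [2·signedArea(DBA) = 80/3 ∩ DB · AC = 247/3]
   → D = (-5/3, 17/3)

D = (-5/3, 17/3)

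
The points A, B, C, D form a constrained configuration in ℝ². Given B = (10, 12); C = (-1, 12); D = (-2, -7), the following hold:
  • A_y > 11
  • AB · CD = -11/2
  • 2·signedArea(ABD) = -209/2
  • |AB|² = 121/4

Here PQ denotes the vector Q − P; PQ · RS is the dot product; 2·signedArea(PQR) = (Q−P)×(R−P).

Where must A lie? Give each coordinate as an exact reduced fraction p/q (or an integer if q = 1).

1. A_x = 9/2  [AB · CD = -11/2 ∩ 2·signedArea(ABD) = -209/2]
2. A_y = 12  [AB · CD = -11/2 ∩ 2·signedArea(ABD) = -209/2]
   → A = (9/2, 12)

A = (9/2, 12)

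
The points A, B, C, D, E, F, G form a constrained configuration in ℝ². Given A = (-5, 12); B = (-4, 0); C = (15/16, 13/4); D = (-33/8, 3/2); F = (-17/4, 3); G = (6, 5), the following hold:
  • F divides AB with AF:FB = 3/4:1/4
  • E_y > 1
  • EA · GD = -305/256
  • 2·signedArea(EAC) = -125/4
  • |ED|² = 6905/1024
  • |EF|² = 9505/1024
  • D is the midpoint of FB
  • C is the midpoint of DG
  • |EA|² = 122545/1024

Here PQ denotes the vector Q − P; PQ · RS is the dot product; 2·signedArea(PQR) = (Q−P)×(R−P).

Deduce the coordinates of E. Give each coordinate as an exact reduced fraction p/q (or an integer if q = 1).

1. E_x = -49/32  [2·signedArea(EAC) = -125/4 ∩ EA · GD = -305/256]
2. E_y = 13/8  [2·signedArea(EAC) = -125/4 ∩ EA · GD = -305/256]
   → E = (-49/32, 13/8)

E = (-49/32, 13/8)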